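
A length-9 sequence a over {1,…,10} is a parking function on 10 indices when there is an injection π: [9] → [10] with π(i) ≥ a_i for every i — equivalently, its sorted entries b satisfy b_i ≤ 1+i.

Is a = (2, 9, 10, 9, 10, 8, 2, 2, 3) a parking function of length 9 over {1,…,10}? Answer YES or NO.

Sorted: b = (2, 2, 2, 3, 8, 9, 9, 10, 10).
  b_1=2 ≤ 2
  b_2=2 ≤ 3
  b_3=2 ≤ 4
  b_4=3 ≤ 5
  b_5=8 > 6
  fails at i=5 ⇒ NO

NO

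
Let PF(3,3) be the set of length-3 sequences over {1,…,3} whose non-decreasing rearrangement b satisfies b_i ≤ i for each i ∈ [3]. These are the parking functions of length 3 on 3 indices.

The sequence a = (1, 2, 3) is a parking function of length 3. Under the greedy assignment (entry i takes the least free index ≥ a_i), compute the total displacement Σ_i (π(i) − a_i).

0

Σπ = 6 ({1..3} each once); Σa = 1+2+3 = 6; disp = 6−6 = 0.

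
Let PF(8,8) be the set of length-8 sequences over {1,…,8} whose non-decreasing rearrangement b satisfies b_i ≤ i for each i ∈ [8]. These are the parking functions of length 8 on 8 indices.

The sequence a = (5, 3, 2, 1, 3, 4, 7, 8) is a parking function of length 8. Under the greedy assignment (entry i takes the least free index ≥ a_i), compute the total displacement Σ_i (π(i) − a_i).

3

Σπ(i) = 1+…+8 = 36; Σa = 5+3+2+1+3+4+7+8 = 33; disp = 36−33 = 3.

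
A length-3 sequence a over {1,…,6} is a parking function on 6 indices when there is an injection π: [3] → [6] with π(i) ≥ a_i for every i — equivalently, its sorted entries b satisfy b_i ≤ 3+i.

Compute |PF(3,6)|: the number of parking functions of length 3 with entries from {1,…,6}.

196

Count = (6−3+1)·(6+1)^(3−1) = 4 · 49 = 196 (Konheim–Weiss)
Check (2,5,6) → sorted (2,5,6): b_i ≤ 3+i ∀i, a PF.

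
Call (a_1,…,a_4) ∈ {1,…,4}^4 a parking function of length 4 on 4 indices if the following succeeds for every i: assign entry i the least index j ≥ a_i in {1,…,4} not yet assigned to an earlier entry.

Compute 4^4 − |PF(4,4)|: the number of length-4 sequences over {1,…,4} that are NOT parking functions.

|PF| = (4+1−4)·(4+1)^{4−1} = 1×125 = 125 (Konheim–Weiss)
One tuple (2,3,4,3) → sorted (2,3,3,4): b_1=2>1, not a PF.
So 256 − 125 = 131 fail.

131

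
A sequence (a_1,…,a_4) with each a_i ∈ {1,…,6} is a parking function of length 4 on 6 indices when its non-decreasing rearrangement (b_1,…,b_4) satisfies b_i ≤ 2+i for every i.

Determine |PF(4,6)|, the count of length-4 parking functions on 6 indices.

Count = 3·7^3 = 3 · 343 = 1029 (Konheim–Weiss)
One tuple (6,3,2,1) → sorted (1,2,3,6): b_i ≤ 2+i ∀i, a PF.

1029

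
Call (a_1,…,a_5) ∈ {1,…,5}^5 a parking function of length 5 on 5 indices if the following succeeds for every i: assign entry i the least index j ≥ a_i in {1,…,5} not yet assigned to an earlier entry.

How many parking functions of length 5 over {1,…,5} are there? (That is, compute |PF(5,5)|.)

|PF| = (5−5+1)·(5+1)^(5−1) = 1 · 1296 = 1296 (Pollak)
Check (1,5,1,4,3) → sorted (1,1,3,4,5): b_i ≤ i ∀i, a PF.

1296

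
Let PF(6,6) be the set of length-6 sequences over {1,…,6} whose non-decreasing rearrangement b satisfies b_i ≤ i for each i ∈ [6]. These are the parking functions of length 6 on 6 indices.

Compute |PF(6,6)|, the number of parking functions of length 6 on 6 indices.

Count = (6−6+1)·(6+1)^(6−1) = 1·16807 = 16807 (Konheim–Weiss)
Check (1,1,1,1,2,3) → sorted (1,1,1,1,2,3): b_i ≤ i ∀i, a PF.

16807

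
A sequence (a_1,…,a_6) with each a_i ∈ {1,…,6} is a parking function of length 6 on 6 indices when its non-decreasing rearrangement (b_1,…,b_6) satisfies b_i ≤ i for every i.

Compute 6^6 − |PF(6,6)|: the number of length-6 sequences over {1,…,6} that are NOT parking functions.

29849

Count = (6+1−6)·(6+1)^{6−1} = 1 · 16807 = 16807 (Konheim–Weiss)
Check (5,4,5,6,5,5) → sorted (4,5,5,5,5,6): b_1=4>1, not a PF.
6^6 − 16807 = 46656 − 16807 = 29849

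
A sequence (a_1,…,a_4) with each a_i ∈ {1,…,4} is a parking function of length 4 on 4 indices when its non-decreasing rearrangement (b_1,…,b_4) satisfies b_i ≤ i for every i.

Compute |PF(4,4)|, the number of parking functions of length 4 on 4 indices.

125

Count = (4−4+1)·(4+1)^(4−1) = 1 · 125 = 125 [KW]
Example (4,2,1,3) → sorted (1,2,3,4): b_i ≤ i ∀i, a PF.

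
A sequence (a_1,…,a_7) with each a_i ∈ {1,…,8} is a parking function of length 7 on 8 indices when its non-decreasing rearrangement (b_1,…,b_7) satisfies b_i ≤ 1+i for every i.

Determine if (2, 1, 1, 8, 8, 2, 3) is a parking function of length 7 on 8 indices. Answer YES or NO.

NO

Sorted: b = (1, 1, 2, 2, 3, 8, 8).
  b_1=1 ≤ 2
  b_2=1 ≤ 3
  b_3=2 ≤ 4
  b_4=2 ≤ 5
  b_5=3 ≤ 6
  b_6=8 > 7
  fails at i=6 ⇒ NO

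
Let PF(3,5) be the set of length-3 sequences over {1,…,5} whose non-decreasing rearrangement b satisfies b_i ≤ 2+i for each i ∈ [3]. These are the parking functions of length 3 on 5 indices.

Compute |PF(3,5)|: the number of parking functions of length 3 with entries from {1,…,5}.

|PF(3,5)| = 3·6^2 = 3 · 36 = 108 [KW]
E.g. (3,5,3) → sorted (3,3,5): b_i ≤ 2+i ∀i, a PF.

108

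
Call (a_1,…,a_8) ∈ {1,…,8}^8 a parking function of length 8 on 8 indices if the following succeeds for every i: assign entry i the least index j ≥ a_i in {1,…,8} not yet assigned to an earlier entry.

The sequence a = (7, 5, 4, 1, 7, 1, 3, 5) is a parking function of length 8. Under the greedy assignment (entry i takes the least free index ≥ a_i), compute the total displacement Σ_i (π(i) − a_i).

Σπ(i) = 1+…+8 = 36; Σa = 7+5+4+1+7+1+3+5 = 33; disp = 36−33 = 3.

3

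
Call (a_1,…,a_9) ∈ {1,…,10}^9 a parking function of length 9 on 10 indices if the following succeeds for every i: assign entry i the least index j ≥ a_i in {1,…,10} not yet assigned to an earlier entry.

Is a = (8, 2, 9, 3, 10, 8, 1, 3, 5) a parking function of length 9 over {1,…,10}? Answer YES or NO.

NO

Rearranged: b = (1, 2, 3, 3, 5, 8, 8, 9, 10).
  b_1=1 ≤ 2
  b_2=2 ≤ 3
  b_3=3 ≤ 4
  b_4=3 ≤ 5
  b_5=5 ≤ 6
  b_6=8 > 7
  fails at i=6 ⇒ NO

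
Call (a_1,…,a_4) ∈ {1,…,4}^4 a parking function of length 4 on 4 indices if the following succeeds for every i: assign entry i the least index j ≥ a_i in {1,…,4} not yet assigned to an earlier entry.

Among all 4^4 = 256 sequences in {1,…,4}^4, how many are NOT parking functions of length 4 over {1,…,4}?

#PF = (5−4)·5^(4−1) = 1 · 125 = 125 (Pollak)
One tuple (4,2,3,4) → sorted (2,3,4,4): b_1=2>1, not a PF.
Total 256; non-PF = 256−125 = 131

131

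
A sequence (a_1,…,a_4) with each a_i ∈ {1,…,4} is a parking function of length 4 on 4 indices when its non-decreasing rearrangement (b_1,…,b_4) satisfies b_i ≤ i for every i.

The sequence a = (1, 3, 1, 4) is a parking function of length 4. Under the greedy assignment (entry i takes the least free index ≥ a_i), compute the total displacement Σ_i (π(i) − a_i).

Σπ(i) = 1+…+4 = 10; Σa = 1+3+1+4 = 9; disp = 10−9 = 1.

1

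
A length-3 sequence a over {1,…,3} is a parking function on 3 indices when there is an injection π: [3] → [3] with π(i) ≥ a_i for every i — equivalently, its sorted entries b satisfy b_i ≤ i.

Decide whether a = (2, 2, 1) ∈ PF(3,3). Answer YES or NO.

Rearranged: b = (1, 2, 2).
  b_1=1 ≤ 1
  b_2=2 ≤ 2
  b_3=2 ≤ 3
All bounds hold ⇒ YES

YES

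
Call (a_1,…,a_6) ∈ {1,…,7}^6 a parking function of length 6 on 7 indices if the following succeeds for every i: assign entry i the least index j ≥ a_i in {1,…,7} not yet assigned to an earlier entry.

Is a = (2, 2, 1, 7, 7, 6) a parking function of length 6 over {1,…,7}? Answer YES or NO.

NO

Rearranged: b = (1, 2, 2, 6, 7, 7).
  b_1=1 ≤ 2
  b_2=2 ≤ 3
  b_3=2 ≤ 4
  b_4=6 > 5
  fails at i=4 ⇒ NO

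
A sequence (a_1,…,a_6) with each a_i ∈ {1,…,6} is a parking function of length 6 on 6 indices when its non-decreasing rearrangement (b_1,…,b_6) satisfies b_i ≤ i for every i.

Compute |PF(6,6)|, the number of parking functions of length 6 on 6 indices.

|PF| = (7−6)·7^(6−1) = 1 · 16807 = 16807 [KW]
Example (3,3,1,3,2,2) → sorted (1,2,2,3,3,3): b_i ≤ i ∀i, a PF.

16807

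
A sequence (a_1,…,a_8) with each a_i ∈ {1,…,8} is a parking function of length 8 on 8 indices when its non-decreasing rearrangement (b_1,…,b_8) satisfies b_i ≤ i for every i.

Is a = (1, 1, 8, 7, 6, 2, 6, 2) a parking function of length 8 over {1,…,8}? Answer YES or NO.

NO

Sorted: b = (1, 1, 2, 2, 6, 6, 7, 8).
  b_1=1 ≤ 1
  b_2=1 ≤ 2
  b_3=2 ≤ 3
  b_4=2 ≤ 4
  b_5=6 > 5
  fails at i=5 ⇒ NO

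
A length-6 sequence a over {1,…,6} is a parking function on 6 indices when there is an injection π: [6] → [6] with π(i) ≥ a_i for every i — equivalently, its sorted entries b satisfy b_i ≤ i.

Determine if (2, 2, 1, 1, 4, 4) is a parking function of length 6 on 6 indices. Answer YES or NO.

Order a: b = (1, 1, 2, 2, 4, 4).
  b_1=1 ≤ 1
  b_2=1 ≤ 2
  b_3=2 ≤ 3
  b_4=2 ≤ 4
  b_5=4 ≤ 5
  b_6=4 ≤ 6
All bounds hold ⇒ YES

YES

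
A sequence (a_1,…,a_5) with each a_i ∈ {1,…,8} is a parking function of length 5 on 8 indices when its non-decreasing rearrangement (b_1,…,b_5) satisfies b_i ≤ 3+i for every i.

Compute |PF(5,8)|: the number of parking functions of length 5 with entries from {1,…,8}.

|PF(5,8)| = 4·9^4 = 4 · 6561 = 26244 (Konheim–Weiss)
E.g. (2,5,4,3,3) → sorted (2,3,3,4,5): b_i ≤ 3+i ∀i, a PF.

26244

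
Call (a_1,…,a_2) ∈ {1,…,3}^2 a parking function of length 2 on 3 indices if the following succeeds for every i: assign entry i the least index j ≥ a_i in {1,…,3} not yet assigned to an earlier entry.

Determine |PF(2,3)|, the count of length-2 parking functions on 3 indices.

8

Count = (4−2)·4^(2−1) = 2×4 = 8 [KW]
E.g. (1,1) → sorted (1,1): b_i ≤ 1+i ∀i, a PF.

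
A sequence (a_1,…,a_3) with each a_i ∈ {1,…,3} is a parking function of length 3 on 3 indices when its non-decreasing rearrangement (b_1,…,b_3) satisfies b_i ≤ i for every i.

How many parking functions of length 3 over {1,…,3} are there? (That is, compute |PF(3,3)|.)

|PF(3,3)| = (4−3)·4^(3−1) = 1 · 16 = 16 [KW]
Check (1,2,1) → sorted (1,1,2): b_i ≤ i ∀i, a PF.

16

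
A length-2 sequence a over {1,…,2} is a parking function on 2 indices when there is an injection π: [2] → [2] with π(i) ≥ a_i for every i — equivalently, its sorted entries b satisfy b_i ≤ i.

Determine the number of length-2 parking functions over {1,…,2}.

|PF| = 1·3^1 = 1×3 = 3
Example (2,1) → sorted (1,2): b_i ≤ i ∀i, a PF.

3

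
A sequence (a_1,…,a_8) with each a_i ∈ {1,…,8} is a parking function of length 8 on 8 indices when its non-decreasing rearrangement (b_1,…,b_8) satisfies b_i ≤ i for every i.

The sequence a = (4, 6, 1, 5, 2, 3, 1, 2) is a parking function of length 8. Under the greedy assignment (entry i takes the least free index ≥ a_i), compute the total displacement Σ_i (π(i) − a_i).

Σπ(i) = 1+…+8 = 36; Σa = 4+6+1+5+2+3+1+2 = 24; disp = 36−24 = 12.

12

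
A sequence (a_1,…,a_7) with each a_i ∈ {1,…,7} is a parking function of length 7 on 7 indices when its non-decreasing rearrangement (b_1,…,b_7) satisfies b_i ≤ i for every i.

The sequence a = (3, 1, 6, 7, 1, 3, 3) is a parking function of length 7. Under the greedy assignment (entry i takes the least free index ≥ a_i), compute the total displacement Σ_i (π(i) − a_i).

4

Σπ = 28 ({1..7} each once); Σa = 3+1+6+7+1+3+3 = 24; disp = 28−24 = 4.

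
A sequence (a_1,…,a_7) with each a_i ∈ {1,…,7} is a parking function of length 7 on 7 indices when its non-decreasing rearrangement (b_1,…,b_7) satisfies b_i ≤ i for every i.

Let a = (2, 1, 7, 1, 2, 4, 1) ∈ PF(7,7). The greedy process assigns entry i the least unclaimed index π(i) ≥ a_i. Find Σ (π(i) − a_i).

10

Σπ = 28 ({1..7} each once); Σa = 2+1+7+1+2+4+1 = 18; disp = 28−18 = 10.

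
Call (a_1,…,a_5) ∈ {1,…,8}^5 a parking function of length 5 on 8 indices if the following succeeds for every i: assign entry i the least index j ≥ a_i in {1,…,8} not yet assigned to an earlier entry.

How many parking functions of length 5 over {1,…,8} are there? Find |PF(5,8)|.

#PF = (8−5+1)·(8+1)^(5−1) = 4·6561 = 26244 (Pollak)
One tuple (7,2,5,3,5) → sorted (2,3,5,5,7): b_i ≤ 3+i ∀i, a PF.

26244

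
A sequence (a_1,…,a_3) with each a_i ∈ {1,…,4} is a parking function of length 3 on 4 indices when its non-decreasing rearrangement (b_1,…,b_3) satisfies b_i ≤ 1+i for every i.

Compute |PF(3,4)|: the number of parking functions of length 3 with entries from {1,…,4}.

50

|PF| = 2·5^2 = 2×25 = 50 (Pollak)
Check (1,3,2) → sorted (1,2,3): b_i ≤ 1+i ∀i, a PF.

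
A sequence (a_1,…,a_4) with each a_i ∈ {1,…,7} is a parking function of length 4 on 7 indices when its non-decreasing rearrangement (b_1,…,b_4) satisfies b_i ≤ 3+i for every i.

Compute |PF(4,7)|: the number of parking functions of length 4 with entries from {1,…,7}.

Count = (8−4)·8^(4−1) = 4×512 = 2048 (Konheim–Weiss)
Example (7,3,1,5) → sorted (1,3,5,7): b_i ≤ 3+i ∀i, a PF.

2048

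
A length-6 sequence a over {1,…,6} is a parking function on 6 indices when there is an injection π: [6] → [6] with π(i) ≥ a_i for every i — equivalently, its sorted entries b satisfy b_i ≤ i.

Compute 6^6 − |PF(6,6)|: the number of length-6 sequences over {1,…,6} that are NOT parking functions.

Count = (7−6)·7^(6−1) = 1·16807 = 16807 (Konheim–Weiss)
Example (4,4,3,3,3,5) → sorted (3,3,3,4,4,5): b_1=3>1, not a PF.
6^6 − 16807 = 46656 − 16807 = 29849

29849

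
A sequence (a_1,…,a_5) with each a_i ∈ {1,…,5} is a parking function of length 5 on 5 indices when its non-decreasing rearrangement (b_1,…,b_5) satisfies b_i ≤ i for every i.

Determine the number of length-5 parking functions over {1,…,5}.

#PF = (5−5+1)·(5+1)^(5−1) = 1·1296 = 1296 [KW]
Check (4,2,3,1,4) → sorted (1,2,3,4,4): b_i ≤ i ∀i, a PF.

1296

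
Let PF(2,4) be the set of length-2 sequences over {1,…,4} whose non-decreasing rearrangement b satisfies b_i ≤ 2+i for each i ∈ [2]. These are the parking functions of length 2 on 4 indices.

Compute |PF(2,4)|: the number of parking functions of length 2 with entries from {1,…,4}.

15

|PF(2,4)| = (4+1−2)·(4+1)^{2−1} = 3×5 = 15 (Konheim–Weiss)
One tuple (2,3) → sorted (2,3): b_i ≤ 2+i ∀i, a PF.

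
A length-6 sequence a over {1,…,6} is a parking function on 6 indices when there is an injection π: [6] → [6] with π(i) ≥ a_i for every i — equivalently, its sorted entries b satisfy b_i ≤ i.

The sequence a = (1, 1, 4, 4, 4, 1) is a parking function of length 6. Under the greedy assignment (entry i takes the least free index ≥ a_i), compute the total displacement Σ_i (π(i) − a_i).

Σπ = 21 ({1..6} each once); Σa = 1+1+4+4+4+1 = 15; disp = 21−15 = 6.

6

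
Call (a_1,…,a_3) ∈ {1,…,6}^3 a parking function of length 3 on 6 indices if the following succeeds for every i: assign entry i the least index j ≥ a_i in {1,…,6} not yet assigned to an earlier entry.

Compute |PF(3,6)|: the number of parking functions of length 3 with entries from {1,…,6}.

196

|PF(3,6)| = 4·7^2 = 4·49 = 196 (Konheim–Weiss)
E.g. (4,3,5) → sorted (3,4,5): b_i ≤ 3+i ∀i, a PF.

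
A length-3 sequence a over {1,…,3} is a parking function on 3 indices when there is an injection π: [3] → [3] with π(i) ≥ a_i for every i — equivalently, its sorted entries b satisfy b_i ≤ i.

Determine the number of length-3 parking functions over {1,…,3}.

16

|PF| = 1·4^2 = 1 · 16 = 16
E.g. (1,1,3) → sorted (1,1,3): b_i ≤ i ∀i, a PF.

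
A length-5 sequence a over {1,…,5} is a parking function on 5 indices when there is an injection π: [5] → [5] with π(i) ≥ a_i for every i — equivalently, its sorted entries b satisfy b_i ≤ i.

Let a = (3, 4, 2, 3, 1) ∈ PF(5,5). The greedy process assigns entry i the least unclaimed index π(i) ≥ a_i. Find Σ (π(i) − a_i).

2

Σπ = 15 ({1..5} each once); Σa = 3+4+2+3+1 = 13; disp = 15−13 = 2.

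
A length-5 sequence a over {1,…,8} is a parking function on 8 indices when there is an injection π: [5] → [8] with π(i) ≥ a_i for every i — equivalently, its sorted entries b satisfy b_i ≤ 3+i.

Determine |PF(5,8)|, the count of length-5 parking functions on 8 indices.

26244

|PF(5,8)| = (9−5)·9^(5−1) = 4 · 6561 = 26244 [KW]
Example (8,2,3,3,3) → sorted (2,3,3,3,8): b_i ≤ 3+i ∀i, a PF.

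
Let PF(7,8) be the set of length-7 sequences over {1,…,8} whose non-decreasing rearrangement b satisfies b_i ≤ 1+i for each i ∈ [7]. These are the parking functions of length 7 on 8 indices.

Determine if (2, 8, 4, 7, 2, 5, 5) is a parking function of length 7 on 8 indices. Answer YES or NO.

Sorted: b = (2, 2, 4, 5, 5, 7, 8).
  b_1=2 ≤ 2
  b_2=2 ≤ 3
  b_3=4 ≤ 4
  b_4=5 ≤ 5
  b_5=5 ≤ 6
  b_6=7 ≤ 7
  b_7=8 ≤ 8
All bounds hold ⇒ YES

YES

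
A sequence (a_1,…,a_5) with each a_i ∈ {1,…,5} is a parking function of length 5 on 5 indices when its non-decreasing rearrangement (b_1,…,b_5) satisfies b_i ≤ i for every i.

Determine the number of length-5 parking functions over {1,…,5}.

1296

|PF(5,5)| = 1·6^4 = 1 · 1296 = 1296 [KW]
Example (1,1,1,3,2) → sorted (1,1,1,2,3): b_i ≤ i ∀i, a PF.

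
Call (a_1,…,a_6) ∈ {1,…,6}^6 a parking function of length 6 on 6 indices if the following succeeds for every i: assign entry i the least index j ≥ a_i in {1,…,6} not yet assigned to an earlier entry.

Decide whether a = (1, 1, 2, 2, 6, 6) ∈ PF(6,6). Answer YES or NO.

Sorted: b = (1, 1, 2, 2, 6, 6).
  b_1=1 ≤ 1
  b_2=1 ≤ 2
  b_3=2 ≤ 3
  b_4=2 ≤ 4
  b_5=6 > 5
  fails at i=5 ⇒ NO

NO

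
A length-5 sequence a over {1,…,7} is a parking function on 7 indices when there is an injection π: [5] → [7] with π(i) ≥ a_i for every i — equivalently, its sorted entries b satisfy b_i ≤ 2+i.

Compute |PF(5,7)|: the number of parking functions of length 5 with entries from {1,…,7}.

12288

Count = (7+1−5)·(7+1)^{5−1} = 3·4096 = 12288 (Pollak)
One tuple (7,6,4,1,2) → sorted (1,2,4,6,7): b_i ≤ 2+i ∀i, a PF.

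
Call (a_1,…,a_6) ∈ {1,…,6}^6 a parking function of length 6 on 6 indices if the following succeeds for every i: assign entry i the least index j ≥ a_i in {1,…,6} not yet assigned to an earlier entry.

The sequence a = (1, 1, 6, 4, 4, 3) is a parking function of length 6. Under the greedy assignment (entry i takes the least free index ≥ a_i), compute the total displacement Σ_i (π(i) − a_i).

Σπ = 6·7/2 = 21 (π permutes [6]); Σa = 1+1+6+4+4+3 = 19; disp = 21−19 = 2.

2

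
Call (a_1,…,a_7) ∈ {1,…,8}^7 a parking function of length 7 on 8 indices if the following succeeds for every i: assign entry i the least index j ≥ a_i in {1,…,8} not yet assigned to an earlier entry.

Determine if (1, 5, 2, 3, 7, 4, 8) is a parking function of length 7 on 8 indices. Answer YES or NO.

Order a: b = (1, 2, 3, 4, 5, 7, 8).
  b_1=1 ≤ 2
  b_2=2 ≤ 3
  b_3=3 ≤ 4
  b_4=4 ≤ 5
  b_5=5 ≤ 6
  b_6=7 ≤ 7
  b_7=8 ≤ 8
All bounds hold ⇒ YES

YES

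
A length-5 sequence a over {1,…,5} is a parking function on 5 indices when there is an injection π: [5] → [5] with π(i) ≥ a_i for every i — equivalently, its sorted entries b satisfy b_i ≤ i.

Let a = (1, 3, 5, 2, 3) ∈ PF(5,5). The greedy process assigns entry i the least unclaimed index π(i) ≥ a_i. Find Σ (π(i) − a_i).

Σπ = 5·6/2 = 15 (π permutes [5]); Σa = 1+3+5+2+3 = 14; disp = 15−14 = 1.

1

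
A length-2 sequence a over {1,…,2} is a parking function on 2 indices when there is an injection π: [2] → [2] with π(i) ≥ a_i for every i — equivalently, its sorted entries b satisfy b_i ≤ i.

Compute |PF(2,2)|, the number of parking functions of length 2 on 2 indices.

#PF = (2−2+1)·(2+1)^(2−1) = 1×3 = 3
E.g. (2,1) → sorted (1,2): b_i ≤ i ∀i, a PF.

3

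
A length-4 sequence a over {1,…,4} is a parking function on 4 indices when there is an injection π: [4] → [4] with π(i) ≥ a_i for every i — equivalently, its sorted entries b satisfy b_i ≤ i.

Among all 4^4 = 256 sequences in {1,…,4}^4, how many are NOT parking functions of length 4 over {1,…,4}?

#PF = 1·5^3 = 1·125 = 125 (Konheim–Weiss)
One tuple (3,3,3,4) → sorted (3,3,3,4): b_1=3>1, not a PF.
So 256 − 125 = 131 fail.

131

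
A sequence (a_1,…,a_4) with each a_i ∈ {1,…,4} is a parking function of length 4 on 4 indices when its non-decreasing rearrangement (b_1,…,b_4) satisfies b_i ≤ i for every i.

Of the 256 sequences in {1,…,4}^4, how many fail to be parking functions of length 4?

131

|PF| = 1·5^3 = 1 · 125 = 125 (Konheim–Weiss)
E.g. (3,1,3,4) → sorted (1,3,3,4): b_2=3>2, not a PF.
Total 256; non-PF = 256−125 = 131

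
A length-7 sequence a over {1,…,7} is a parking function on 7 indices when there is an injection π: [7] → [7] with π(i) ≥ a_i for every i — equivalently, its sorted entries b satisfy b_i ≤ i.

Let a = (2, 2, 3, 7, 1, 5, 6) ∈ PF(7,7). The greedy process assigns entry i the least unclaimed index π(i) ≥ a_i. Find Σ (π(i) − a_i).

2

Σπ = 7·8/2 = 28 (π permutes [7]); Σa = 2+2+3+7+1+5+6 = 26; disp = 28−26 = 2.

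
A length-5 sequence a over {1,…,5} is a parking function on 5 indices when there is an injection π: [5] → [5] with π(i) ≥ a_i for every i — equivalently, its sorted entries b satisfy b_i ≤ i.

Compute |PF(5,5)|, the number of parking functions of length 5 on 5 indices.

1296

#PF = (5+1−5)·(5+1)^{5−1} = 1·1296 = 1296
E.g. (2,1,4,4,2) → sorted (1,2,2,4,4): b_i ≤ i ∀i, a PF.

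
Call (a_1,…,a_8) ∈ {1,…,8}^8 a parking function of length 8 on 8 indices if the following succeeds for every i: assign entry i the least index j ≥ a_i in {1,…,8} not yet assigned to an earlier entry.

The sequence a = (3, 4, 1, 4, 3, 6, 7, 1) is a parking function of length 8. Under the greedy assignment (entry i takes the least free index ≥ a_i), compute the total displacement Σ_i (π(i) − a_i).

Σπ(i) = 1+…+8 = 36; Σa = 3+4+1+4+3+6+7+1 = 29; disp = 36−29 = 7.

7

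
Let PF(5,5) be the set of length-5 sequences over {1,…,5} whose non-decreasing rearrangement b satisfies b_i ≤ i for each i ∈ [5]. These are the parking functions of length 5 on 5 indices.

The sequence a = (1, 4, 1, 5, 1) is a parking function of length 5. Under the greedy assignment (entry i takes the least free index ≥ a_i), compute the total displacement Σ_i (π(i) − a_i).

3

Σπ = 15 ({1..5} each once); Σa = 1+4+1+5+1 = 12; disp = 15−12 = 3.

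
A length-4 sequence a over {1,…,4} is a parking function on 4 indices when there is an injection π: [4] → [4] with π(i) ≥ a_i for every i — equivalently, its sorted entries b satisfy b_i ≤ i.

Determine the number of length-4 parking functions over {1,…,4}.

|PF| = (5−4)·5^(4−1) = 1×125 = 125
E.g. (1,2,2,2) → sorted (1,2,2,2): b_i ≤ i ∀i, a PF.

125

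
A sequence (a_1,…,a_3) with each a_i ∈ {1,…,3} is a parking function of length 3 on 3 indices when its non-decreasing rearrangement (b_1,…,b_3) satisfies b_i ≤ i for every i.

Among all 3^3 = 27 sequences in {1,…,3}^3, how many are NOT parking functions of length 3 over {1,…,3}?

11

Count = 1·4^2 = 1·16 = 16
Check (2,3,3) → sorted (2,3,3): b_1=2>1, not a PF.
So 27 − 16 = 11 fail.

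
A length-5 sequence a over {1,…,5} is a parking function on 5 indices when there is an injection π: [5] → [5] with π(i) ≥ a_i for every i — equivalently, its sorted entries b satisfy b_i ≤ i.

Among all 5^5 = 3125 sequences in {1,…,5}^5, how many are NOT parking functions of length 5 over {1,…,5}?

|PF(5,5)| = 1·6^4 = 1 · 1296 = 1296 [KW]
One tuple (3,5,3,3,1) → sorted (1,3,3,3,5): b_2=3>2, not a PF.
Total 3125; non-PF = 3125−1296 = 1829

1829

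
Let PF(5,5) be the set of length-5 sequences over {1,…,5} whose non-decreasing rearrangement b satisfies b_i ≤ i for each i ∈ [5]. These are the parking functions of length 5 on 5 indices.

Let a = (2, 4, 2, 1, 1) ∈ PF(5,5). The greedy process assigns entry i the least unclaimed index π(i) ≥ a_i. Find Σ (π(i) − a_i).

5

Σπ = 15 ({1..5} each once); Σa = 2+4+2+1+1 = 10; disp = 15−10 = 5.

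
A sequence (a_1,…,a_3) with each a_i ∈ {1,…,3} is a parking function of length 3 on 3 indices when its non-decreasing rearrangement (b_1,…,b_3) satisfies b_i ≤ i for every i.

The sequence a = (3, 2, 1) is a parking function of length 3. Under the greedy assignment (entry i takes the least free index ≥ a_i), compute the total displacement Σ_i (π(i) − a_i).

0

Σπ(i) = 1+…+3 = 6; Σa = 3+2+1 = 6; disp = 6−6 = 0.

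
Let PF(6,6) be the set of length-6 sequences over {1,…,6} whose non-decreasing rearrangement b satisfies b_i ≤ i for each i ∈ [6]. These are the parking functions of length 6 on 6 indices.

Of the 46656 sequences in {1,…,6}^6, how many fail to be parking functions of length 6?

|PF(6,6)| = (7−6)·7^(6−1) = 1 · 16807 = 16807 (Pollak)
E.g. (2,5,5,5,4,6) → sorted (2,4,5,5,5,6): b_1=2>1, not a PF.
6^6 − 16807 = 46656 − 16807 = 29849

29849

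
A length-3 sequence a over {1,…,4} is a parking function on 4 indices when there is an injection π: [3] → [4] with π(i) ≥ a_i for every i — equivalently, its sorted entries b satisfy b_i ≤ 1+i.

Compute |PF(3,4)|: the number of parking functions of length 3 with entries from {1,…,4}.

Count = (4+1−3)·(4+1)^{3−1} = 2 · 25 = 50 [KW]
One tuple (1,4,3) → sorted (1,3,4): b_i ≤ 1+i ∀i, a PF.

50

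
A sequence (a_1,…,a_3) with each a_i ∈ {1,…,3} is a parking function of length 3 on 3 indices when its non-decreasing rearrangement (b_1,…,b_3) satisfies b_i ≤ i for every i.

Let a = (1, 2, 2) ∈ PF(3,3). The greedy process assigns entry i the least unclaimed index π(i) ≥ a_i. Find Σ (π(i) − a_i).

Σπ(i) = 1+…+3 = 6; Σa = 1+2+2 = 5; disp = 6−5 = 1.

1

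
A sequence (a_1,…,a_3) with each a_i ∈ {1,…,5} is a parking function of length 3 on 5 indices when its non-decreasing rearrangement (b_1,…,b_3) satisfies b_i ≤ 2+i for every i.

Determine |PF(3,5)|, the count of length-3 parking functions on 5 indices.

108

|PF(3,5)| = (5−3+1)·(5+1)^(3−1) = 3×36 = 108 (Konheim–Weiss)
Example (3,1,1) → sorted (1,1,3): b_i ≤ 2+i ∀i, a PF.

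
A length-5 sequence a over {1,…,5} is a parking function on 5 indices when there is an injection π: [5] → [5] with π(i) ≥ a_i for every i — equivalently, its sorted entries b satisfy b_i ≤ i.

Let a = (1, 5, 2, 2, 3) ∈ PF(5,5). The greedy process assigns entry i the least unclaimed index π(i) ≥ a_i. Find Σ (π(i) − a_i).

Σπ = 15 ({1..5} each once); Σa = 1+5+2+2+3 = 13; disp = 15−13 = 2.

2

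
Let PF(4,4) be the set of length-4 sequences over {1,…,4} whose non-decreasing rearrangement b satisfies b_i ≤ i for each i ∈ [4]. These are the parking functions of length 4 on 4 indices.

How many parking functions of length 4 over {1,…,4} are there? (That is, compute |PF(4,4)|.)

125

|PF(4,4)| = (4−4+1)·(4+1)^(4−1) = 1×125 = 125 (Pollak)
One tuple (1,4,2,3) → sorted (1,2,3,4): b_i ≤ i ∀i, a PF.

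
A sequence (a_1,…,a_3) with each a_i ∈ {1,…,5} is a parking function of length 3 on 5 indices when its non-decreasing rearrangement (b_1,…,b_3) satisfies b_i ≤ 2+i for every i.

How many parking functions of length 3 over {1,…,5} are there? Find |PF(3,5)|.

108

|PF(3,5)| = 3·6^2 = 3×36 = 108 (Pollak)
Example (3,5,3) → sorted (3,3,5): b_i ≤ 2+i ∀i, a PF.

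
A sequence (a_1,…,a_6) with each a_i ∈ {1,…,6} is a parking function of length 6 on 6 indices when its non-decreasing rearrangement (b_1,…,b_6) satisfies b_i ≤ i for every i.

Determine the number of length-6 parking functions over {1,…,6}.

#PF = (6+1−6)·(6+1)^{6−1} = 1×16807 = 16807 [KW]
E.g. (1,1,5,2,5,2) → sorted (1,1,2,2,5,5): b_i ≤ i ∀i, a PF.

16807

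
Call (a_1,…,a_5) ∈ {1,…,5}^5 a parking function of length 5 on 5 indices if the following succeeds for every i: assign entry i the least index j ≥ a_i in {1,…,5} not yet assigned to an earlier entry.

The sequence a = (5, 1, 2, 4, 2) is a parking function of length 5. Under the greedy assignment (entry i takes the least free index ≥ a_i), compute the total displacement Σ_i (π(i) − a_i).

1

Σπ = 5·6/2 = 15 (π permutes [5]); Σa = 5+1+2+4+2 = 14; disp = 15−14 = 1.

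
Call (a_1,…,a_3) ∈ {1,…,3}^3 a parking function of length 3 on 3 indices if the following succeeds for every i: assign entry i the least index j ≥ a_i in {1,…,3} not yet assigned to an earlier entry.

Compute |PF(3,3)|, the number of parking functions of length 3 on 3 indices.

16

Count = 1·4^2 = 1·16 = 16 [KW]
Check (2,1,1) → sorted (1,1,2): b_i ≤ i ∀i, a PF.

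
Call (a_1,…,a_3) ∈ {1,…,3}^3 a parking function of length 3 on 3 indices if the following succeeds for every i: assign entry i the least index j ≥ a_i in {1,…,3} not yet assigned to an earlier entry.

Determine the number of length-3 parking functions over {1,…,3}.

16

Count = (3−3+1)·(3+1)^(3−1) = 1 · 16 = 16 (Konheim–Weiss)
One tuple (2,1,2) → sorted (1,2,2): b_i ≤ i ∀i, a PF.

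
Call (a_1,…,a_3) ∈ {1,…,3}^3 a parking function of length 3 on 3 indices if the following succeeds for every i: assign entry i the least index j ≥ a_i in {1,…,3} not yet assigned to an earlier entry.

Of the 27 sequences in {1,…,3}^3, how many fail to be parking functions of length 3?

|PF| = 1·4^2 = 1 · 16 = 16 [KW]
One tuple (3,2,2) → sorted (2,2,3): b_1=2>1, not a PF.
So 27 − 16 = 11 fail.

11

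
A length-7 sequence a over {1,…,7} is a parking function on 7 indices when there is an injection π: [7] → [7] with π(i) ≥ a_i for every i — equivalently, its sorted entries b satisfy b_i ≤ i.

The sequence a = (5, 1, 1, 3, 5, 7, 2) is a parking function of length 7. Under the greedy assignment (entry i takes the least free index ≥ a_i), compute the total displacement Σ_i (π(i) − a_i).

Σπ(i) = 1+…+7 = 28; Σa = 5+1+1+3+5+7+2 = 24; disp = 28−24 = 4.

4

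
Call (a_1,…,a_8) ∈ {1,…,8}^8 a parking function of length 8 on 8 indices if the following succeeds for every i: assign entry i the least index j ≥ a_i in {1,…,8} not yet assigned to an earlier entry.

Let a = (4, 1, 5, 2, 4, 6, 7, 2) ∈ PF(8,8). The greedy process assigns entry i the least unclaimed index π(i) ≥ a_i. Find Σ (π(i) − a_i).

Σπ = 36 ({1..8} each once); Σa = 4+1+5+2+4+6+7+2 = 31; disp = 36−31 = 5.

5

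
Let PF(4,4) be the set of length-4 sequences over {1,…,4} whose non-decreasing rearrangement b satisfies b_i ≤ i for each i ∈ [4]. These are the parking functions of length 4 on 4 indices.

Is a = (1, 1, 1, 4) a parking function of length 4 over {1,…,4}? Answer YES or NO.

Rearranged: b = (1, 1, 1, 4).
  b_1=1 ≤ 1
  b_2=1 ≤ 2
  b_3=1 ≤ 3
  b_4=4 ≤ 4
All bounds hold ⇒ YES

YES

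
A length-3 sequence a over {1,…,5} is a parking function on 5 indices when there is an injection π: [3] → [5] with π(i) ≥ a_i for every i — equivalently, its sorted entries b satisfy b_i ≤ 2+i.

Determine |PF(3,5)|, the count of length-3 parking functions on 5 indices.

108

|PF(3,5)| = (5+1−3)·(5+1)^{3−1} = 3 · 36 = 108 (Pollak)
Example (5,2,4) → sorted (2,4,5): b_i ≤ 2+i ∀i, a PF.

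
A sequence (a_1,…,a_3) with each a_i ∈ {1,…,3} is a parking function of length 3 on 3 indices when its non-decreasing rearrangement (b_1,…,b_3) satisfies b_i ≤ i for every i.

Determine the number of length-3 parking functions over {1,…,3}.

#PF = (3−3+1)·(3+1)^(3−1) = 1 · 16 = 16 (Konheim–Weiss)
Example (1,2,3) → sorted (1,2,3): b_i ≤ i ∀i, a PF.

16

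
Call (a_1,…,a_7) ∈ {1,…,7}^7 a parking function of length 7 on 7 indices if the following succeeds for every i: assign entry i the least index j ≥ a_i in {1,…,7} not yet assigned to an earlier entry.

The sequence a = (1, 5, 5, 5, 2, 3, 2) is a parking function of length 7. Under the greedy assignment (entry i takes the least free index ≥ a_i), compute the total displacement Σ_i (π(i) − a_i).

5

Σπ(i) = 1+…+7 = 28; Σa = 1+5+5+5+2+3+2 = 23; disp = 28−23 = 5.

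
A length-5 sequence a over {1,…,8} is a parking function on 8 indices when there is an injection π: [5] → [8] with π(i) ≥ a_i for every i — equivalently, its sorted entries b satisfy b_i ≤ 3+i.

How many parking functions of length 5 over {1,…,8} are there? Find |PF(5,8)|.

Count = (8−5+1)·(8+1)^(5−1) = 4 · 6561 = 26244 (Pollak)
One tuple (1,5,6,8,3) → sorted (1,3,5,6,8): b_i ≤ 3+i ∀i, a PF.

26244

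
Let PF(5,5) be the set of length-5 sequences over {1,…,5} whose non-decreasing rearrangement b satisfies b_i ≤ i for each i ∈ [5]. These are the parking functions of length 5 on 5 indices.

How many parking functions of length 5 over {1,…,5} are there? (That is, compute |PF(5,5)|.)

|PF(5,5)| = 1·6^4 = 1×1296 = 1296 (Pollak)
Example (2,5,1,2,4) → sorted (1,2,2,4,5): b_i ≤ i ∀i, a PF.

1296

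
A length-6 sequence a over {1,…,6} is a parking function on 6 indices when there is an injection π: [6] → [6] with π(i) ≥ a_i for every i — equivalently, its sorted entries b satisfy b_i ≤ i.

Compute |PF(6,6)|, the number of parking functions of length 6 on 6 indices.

|PF| = 1·7^5 = 1 · 16807 = 16807
One tuple (4,1,3,3,2,1) → sorted (1,1,2,3,3,4): b_i ≤ i ∀i, a PF.

16807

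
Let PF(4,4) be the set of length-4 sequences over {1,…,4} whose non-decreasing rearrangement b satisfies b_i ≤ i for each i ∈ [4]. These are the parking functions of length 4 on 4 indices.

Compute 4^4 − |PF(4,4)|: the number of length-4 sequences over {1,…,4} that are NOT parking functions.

131

|PF(4,4)| = (4+1−4)·(4+1)^{4−1} = 1·125 = 125 [KW]
Check (3,4,4,3) → sorted (3,3,4,4): b_1=3>1, not a PF.
4^4 − 125 = 256 − 125 = 131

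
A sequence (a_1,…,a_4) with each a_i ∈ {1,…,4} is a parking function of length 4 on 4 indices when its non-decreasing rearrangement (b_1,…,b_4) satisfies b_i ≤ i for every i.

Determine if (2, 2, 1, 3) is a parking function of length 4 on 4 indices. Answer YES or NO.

Sorted: b = (1, 2, 2, 3).
  b_1=1 ≤ 1
  b_2=2 ≤ 2
  b_3=2 ≤ 3
  b_4=3 ≤ 4
All bounds hold ⇒ YES

YES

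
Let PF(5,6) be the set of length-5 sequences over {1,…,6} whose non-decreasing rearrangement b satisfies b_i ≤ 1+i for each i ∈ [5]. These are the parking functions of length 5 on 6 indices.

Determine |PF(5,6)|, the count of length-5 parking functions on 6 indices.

Count = (6+1−5)·(6+1)^{5−1} = 2 · 2401 = 4802 [KW]
Example (3,5,4,1,4) → sorted (1,3,4,4,5): b_i ≤ 1+i ∀i, a PF.

4802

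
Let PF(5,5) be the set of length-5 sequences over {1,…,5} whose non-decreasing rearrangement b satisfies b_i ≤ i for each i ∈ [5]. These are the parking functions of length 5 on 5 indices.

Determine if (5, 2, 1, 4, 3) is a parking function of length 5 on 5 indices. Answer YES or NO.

Rearranged: b = (1, 2, 3, 4, 5).
  b_1=1 ≤ 1
  b_2=2 ≤ 2
  b_3=3 ≤ 3
  b_4=4 ≤ 4
  b_5=5 ≤ 5
All bounds hold ⇒ YES

YES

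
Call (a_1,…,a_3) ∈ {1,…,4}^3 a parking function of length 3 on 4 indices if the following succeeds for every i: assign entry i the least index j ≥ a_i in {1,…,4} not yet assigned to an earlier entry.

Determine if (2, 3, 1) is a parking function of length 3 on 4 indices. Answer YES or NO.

YES

Rearranged: b = (1, 2, 3).
  b_1=1 ≤ 2
  b_2=2 ≤ 3
  b_3=3 ≤ 4
All bounds hold ⇒ YES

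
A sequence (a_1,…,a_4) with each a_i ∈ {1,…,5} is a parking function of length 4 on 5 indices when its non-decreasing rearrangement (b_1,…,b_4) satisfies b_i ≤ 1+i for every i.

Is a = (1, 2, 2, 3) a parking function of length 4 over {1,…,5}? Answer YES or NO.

Order a: b = (1, 2, 2, 3).
  b_1=1 ≤ 2
  b_2=2 ≤ 3
  b_3=2 ≤ 4
  b_4=3 ≤ 5
All bounds hold ⇒ YES

YES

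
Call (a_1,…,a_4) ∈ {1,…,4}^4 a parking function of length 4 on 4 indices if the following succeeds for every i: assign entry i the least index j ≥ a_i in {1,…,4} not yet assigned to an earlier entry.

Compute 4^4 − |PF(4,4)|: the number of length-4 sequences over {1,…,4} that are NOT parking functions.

131

|PF(4,4)| = (4+1−4)·(4+1)^{4−1} = 1 · 125 = 125 [KW]
One tuple (3,2,2,3) → sorted (2,2,3,3): b_1=2>1, not a PF.
So 256 − 125 = 131 fail.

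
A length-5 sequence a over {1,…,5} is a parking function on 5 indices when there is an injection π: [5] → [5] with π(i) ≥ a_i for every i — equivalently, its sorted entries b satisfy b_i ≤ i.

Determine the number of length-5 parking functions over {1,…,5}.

1296

|PF(5,5)| = (6−5)·6^(5−1) = 1 · 1296 = 1296 (Konheim–Weiss)
One tuple (1,2,2,3,3) → sorted (1,2,2,3,3): b_i ≤ i ∀i, a PF.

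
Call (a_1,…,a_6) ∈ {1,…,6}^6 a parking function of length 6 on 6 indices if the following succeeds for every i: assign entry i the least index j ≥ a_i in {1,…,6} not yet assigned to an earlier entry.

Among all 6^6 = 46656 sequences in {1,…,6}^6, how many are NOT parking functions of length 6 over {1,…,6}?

29849

Count = (6−6+1)·(6+1)^(6−1) = 1 · 16807 = 16807
One tuple (5,5,2,5,3,6) → sorted (2,3,5,5,5,6): b_1=2>1, not a PF.
6^6 − 16807 = 46656 − 16807 = 29849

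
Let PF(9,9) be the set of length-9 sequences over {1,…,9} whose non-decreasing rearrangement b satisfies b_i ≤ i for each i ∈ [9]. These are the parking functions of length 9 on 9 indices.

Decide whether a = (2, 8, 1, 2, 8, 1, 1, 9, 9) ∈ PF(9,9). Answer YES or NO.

NO

Sorted: b = (1, 1, 1, 2, 2, 8, 8, 9, 9).
  b_1=1 ≤ 1
  b_2=1 ≤ 2
  b_3=1 ≤ 3
  b_4=2 ≤ 4
  b_5=2 ≤ 5
  b_6=8 > 6
  fails at i=6 ⇒ NO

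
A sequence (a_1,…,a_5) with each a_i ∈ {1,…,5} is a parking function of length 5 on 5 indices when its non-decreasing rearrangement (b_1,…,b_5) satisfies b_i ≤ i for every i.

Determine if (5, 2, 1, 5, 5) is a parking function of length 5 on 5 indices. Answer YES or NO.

NO

Sorted: b = (1, 2, 5, 5, 5).
  b_1=1 ≤ 1
  b_2=2 ≤ 2
  b_3=5 > 3
  fails at i=3 ⇒ NO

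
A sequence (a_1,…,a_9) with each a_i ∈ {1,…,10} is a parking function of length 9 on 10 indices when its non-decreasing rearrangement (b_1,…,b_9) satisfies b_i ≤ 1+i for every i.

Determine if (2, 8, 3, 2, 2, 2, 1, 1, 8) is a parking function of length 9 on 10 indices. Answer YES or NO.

Sorted: b = (1, 1, 2, 2, 2, 2, 3, 8, 8).
  b_1=1 ≤ 2
  b_2=1 ≤ 3
  b_3=2 ≤ 4
  b_4=2 ≤ 5
  b_5=2 ≤ 6
  b_6=2 ≤ 7
  b_7=3 ≤ 8
  b_8=8 ≤ 9
  b_9=8 ≤ 10
All bounds hold ⇒ YES

YES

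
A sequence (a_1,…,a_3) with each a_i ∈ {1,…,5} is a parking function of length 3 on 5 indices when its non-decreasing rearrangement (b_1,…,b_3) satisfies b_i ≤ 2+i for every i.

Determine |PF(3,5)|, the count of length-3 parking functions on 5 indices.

Count = (5+1−3)·(5+1)^{3−1} = 3×36 = 108 [KW]
Check (3,2,3) → sorted (2,3,3): b_i ≤ 2+i ∀i, a PF.

108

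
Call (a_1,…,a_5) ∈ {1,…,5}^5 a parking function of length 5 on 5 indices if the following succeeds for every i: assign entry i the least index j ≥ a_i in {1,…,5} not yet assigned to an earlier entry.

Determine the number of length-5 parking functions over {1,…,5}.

1296

Count = (5+1−5)·(5+1)^{5−1} = 1 · 1296 = 1296 (Konheim–Weiss)
Example (4,1,2,1,2) → sorted (1,1,2,2,4): b_i ≤ i ∀i, a PF.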